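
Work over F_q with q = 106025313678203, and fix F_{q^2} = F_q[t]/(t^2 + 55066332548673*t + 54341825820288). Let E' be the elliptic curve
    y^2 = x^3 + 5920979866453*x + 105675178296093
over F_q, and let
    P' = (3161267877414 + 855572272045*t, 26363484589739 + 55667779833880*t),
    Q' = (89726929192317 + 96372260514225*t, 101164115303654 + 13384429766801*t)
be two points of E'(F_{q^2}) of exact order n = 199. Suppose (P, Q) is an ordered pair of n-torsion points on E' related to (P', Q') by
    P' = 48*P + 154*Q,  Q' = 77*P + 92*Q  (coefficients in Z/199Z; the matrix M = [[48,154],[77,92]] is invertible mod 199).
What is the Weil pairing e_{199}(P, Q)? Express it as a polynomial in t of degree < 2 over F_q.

41202264984493 + 2259458464892*t

Under M = [[48,154],[77,92]] in GL_2(Z/199), e_{199}(P',Q') = e_{199}(P,Q)^(48*92-154*77 mod 199).
48*92 - 154*77 = -7442; reduced mod 199: det = 120, inverse 68.
8-bit Miller (11000111) on E'/F_{106025313678203} with a'=5920979866453, b'=105675178296093: accumulate tangent/chord ratios at Q'+S and P'+S'.
So e_{199}(P',Q') = 8815049960329 + 23422255436280*t.
(8815049960329 + 23422255436280*t)^{68} mod (106025313678203,f) = 41202264984493 + 2259458464892*t.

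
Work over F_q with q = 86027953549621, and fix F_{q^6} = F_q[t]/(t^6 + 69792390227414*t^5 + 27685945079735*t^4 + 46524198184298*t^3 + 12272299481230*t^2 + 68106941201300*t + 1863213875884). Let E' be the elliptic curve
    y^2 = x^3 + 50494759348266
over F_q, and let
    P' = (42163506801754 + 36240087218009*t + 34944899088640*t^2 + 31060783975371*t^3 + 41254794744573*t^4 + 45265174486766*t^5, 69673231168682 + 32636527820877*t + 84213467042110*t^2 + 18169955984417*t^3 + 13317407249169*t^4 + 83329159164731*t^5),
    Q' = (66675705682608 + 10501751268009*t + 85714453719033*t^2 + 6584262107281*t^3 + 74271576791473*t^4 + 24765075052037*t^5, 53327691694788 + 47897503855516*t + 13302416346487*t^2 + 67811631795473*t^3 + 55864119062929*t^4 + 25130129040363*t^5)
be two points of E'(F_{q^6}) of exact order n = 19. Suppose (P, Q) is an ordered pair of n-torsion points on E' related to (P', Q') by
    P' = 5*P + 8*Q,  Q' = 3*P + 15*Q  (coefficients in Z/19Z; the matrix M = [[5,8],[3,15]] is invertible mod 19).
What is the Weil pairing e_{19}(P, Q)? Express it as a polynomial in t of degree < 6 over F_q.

22460896344905 + 67466785035700*t + 25949321412361*t^2 + 31427799514560*t^3 + 45704200521649*t^4 + 33565628962310*t^5

Alternating bilinearity on E[19] (values in mu_{19} in F_{86027953549621^6}) gives e(P',Q') = e(P,Q)^det(M).
Hence e(P,Q) = e(P',Q')^{3} where 3 = 13^{-1} mod 19.
n = 19 = (10011)_2 (5 bits, wt 3); accumulate f_{19,P'}(Q'+S)/f_{19,P'}(S) along the 4-step ladder.
Miller gives e_{19}(P',Q') = 29107500510008 + 8521303667680*t + 46372132439173*t^2 + 19335836779446*t^3 + 71455979766313*t^4 + 57567289610035*t^5 in F_{86027953549621^6}.
(29107500510008 + 8521303667680*t + 46372132439173*t^2 + 19335836779446*t^3 + 71455979766313*t^4 + 57567289610035*t^5)^{3} mod (86027953549621,f) = 22460896344905 + 67466785035700*t + 25949321412361*t^2 + 31427799514560*t^3 + 45704200521649*t^4 + 33565628962310*t^5.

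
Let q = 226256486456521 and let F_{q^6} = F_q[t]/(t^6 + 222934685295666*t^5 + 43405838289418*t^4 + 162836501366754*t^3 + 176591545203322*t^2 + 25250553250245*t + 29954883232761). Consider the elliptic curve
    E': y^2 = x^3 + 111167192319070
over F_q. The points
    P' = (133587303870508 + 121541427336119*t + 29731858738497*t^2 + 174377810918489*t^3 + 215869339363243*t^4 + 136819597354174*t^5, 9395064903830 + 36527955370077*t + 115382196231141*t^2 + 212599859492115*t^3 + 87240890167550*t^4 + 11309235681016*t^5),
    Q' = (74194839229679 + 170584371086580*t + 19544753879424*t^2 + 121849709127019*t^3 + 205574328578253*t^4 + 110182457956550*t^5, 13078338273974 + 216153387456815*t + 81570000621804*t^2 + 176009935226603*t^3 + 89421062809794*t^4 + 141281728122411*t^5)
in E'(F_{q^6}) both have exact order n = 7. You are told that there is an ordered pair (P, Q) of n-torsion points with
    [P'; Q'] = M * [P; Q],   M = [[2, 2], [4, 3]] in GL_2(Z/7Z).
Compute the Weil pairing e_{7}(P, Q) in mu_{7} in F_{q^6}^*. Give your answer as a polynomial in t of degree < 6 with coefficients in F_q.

Alternating bilinearity on E[7] (values in mu_{7} in F_{226256486456521^6}) gives e(P',Q') = e(P,Q)^det(M).
So e_{7}(P,Q) = e_{7}(P',Q')^{3}, since 5*3 = 1 mod 7.
Build f_{7,P'} and f_{7,Q'} via the 3-bit ladder of 7=111_2; evaluate at shifted divisors; quotient in F_{226256486456521^6}.
Miller gives e_{7}(P',Q') = 112486185531419 + 182846588874822*t + 26990900248959*t^2 + 3036376486990*t^3 + 22271435038997*t^4 + 62448349761372*t^5 in F_{226256486456521^6}.
e_{7}(P,Q) = (112486185531419 + 182846588874822*t + 26990900248959*t^2 + 3036376486990*t^3 + 22271435038997*t^4 + 62448349761372*t^5)^{3} = 176690679594098 + 79895534047114*t + 79180692255449*t^2 + 12004265112695*t^3 + 17600245248939*t^4 + 67023571149645*t^5.

176690679594098 + 79895534047114*t + 79180692255449*t^2 + 12004265112695*t^3 + 17600245248939*t^4 + 67023571149645*t^5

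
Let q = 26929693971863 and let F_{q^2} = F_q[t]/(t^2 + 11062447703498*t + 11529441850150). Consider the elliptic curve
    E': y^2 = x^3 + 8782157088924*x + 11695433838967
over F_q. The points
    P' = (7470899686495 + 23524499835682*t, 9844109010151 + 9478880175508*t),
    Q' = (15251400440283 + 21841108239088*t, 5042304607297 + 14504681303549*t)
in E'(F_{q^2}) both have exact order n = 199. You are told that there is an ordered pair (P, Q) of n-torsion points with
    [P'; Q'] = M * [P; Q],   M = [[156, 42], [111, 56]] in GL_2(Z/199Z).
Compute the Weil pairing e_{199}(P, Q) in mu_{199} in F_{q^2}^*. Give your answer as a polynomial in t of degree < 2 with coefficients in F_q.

The 199-Weil pairing on E[199] over F_{26929693971863} is alternating-bilinear: e_{199}(P',Q') = e_{199}(P,Q)^det(M).
So e_{199}(P,Q) = e_{199}(P',Q')^{36}, since 94*36 = 1 mod 199.
8-bit Miller (11000111) on E'/F_{26929693971863} with a'=8782157088924, b'=11695433838967: accumulate tangent/chord ratios at Q'+S and P'+S'.
So e_{199}(P',Q') = 14961719223470 + 22114078557228*t.
Hence e(P,Q) = 7298101987707 + 1343883388896*t in F_{26929693971863^2}^*.

7298101987707 + 1343883388896*t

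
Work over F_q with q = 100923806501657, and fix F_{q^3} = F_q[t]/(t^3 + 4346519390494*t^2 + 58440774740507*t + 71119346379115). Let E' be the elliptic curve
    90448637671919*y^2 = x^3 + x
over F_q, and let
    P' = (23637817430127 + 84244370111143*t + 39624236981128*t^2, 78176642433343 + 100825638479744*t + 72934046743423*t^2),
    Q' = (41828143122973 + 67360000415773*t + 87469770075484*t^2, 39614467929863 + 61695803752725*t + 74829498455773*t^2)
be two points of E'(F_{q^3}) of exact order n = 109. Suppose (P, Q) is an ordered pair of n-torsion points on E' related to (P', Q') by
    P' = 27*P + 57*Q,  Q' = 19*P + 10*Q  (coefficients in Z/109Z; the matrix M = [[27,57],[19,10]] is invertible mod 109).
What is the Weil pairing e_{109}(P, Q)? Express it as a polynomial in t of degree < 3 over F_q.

e_{109} is bilinear + alternating on E[109], so e_{109}(27*P + 57*Q, 19*P + 10*Q) = e_{109}(P,Q)^(27*10-57*19).
det M = 27*10 - 57*19 = -813 = 59 (mod 109); 59^{-1} = 85 (mod 109).
Montgomery->Weierstrass: x_W = 14019080470039*x, y_W=14019080470039*y on F_{100923806501657}; lands on y^2=x^3+70774795680881*x.
7-bit Miller (1101101) on E'/F_{100923806501657} with a'=70774795680881, b'=0: accumulate tangent/chord ratios at Q'+S and P'+S'.
f_P(D_Q)/f_Q(D_P) = 64982850272370 + 98661685550643*t + 99215282465890*t^2.
Hence e(P,Q) = 80170966921057 + 21081440419784*t + 97699920228852*t^2 in F_{100923806501657^3}^*.

80170966921057 + 21081440419784*t + 97699920228852*t^2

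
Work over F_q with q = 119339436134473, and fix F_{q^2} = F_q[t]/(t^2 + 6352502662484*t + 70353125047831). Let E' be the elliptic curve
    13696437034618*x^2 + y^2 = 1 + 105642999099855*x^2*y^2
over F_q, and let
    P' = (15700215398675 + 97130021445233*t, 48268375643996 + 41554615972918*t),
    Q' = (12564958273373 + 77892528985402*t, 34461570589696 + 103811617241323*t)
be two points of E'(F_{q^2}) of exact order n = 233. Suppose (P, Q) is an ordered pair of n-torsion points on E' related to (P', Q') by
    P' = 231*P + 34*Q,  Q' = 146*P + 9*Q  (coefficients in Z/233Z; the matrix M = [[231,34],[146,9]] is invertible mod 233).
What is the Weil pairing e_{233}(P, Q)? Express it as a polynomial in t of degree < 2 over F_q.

Under M = [[231,34],[146,9]] in GL_2(Z/233), e_{233}(P',Q') = e_{233}(P,Q)^(231*9-34*146 mod 233).
Hence e(P,Q) = e(P',Q')^{89} where 89 = 144^{-1} mod 233.
Map (x,y)_Ed via u=(1+y)/(1-y), v=(1+y)/((1-y)x) to Montgomery A=0,B=11144995973061; then to (a',b')=(113888801562080,0).
Run Miller on y^2=x^3+113888801562080*x over F_{119339436134473}: ladder 11101001 (8 bits); e = f_P(D_Q)/f_Q(D_P).
Result: e(P',Q') = 108713960591271 + 42127855023027*t.
Finally e_{233}(P,Q) = 21962741129681 + 9214101389681*t.

21962741129681 + 9214101389681*t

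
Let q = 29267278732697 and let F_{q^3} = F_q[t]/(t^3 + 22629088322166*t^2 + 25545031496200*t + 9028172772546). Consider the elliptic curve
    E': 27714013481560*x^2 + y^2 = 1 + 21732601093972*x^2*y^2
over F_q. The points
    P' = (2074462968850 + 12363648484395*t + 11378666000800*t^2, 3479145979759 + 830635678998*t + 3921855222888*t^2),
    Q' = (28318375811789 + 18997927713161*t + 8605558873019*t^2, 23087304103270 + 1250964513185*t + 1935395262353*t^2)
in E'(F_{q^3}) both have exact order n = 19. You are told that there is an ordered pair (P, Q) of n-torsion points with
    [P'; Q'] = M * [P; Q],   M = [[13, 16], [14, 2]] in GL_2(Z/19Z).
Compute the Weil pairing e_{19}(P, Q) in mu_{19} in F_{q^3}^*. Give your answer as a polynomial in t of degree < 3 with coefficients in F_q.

e_{19}(aP+bQ,cP+dQ) = e_{19}(P,Q)^(ad-bc); with (a,b,c,d)=(13,16,14,2) this gives the det-19 law.
det M = 13*2 - 16*14 = -198 = 11 (mod 19); 11^{-1} = 7 (mod 19).
Edwards->Montgomery: u=(1+y)/(1-y), v=u/x -> 4364287447666v^2=u^3+7554264831041u^2+u; then x_W=1495353096897u+17996862006821: y^2=x^3+20084155438188*x+25904748527957.
Build f_{19,P'} and f_{19,Q'} via the 5-bit ladder of 19=10011_2; evaluate at shifted divisors; quotient in F_{29267278732697^3}.
Miller gives e_{19}(P',Q') = 9631676834156 + 12958839835094*t + 20951177623165*t^2 in F_{29267278732697^3}.
(9631676834156 + 12958839835094*t + 20951177623165*t^2)^{7} mod (29267278732697,f) = 11337813157965 + 18930602860065*t + 16043364139021*t^2.

11337813157965 + 18930602860065*t + 16043364139021*t^2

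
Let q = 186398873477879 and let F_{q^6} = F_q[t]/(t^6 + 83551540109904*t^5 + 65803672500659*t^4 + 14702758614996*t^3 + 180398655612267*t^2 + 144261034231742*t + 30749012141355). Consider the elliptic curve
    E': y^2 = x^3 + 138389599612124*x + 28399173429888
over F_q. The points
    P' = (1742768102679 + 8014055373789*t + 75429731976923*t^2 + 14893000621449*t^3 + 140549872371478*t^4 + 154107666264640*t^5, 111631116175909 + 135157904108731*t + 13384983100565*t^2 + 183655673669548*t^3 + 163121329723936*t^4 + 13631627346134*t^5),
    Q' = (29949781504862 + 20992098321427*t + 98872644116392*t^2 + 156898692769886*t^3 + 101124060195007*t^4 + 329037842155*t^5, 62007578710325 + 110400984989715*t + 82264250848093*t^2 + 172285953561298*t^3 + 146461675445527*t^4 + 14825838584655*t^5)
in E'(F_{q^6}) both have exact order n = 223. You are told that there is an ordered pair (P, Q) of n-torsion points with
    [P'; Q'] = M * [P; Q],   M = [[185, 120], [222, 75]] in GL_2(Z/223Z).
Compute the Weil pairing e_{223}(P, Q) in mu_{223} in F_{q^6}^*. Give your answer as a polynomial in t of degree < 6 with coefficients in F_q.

62198340076444 + 1837935100564*t + 136872102970473*t^2 + 92721966756422*t^3 + 144879227967445*t^4 + 110984770961321*t^5

Under M = [[185,120],[222,75]] in GL_2(Z/223), e_{223}(P',Q') = e_{223}(P,Q)^(185*75-120*222 mod 223).
185*75 - 120*222 = -12765; reduced mod 223: det = 169, inverse 128.
8-bit Miller (11011111) on E'/F_{186398873477879} with a'=138389599612124, b'=28399173429888: accumulate tangent/chord ratios at Q'+S and P'+S'.
f_P(D_Q)/f_Q(D_P) = 27057934750980 + 10273163939250*t + 50854939534288*t^2 + 6878101898618*t^3 + 16838291098247*t^4 + 88353387006281*t^5.
Raise to 128: e(P,Q) = 62198340076444 + 1837935100564*t + 136872102970473*t^2 + 92721966756422*t^3 + 144879227967445*t^4 + 110984770961321*t^5 in mu_{223}.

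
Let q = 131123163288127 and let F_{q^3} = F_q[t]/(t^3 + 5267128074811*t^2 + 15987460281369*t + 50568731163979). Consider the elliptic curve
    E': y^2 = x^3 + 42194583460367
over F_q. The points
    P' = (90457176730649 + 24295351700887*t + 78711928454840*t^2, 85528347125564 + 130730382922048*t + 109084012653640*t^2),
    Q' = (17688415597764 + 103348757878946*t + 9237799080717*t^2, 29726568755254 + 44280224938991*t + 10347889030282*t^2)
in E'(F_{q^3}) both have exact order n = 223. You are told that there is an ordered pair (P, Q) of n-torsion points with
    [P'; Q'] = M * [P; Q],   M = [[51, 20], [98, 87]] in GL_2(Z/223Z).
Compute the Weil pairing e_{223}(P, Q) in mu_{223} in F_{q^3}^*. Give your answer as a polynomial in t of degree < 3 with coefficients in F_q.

Since e_{223}(P,P)=e_{223}(Q,Q)=1 and e_{223}(Q,P)=e_{223}(P,Q)^{-1}, expanding e_{223}(51*P + 20*Q,98*P + 87*Q) leaves e(P,Q)^det(M).
51*87 - 20*98 = 2477; reduced mod 223: det = 24, inverse 158.
Run Miller on y^2=x^3+42194583460367 over F_{131123163288127}: ladder 11011111 (8 bits); e = f_P(D_Q)/f_Q(D_P).
e_{223}(P',Q') = 129341451512874 + 13363887258992*t + 3259796532381*t^2.
Raise to 158: e(P,Q) = 75113230117775 + 87354795830079*t + 65991735587427*t^2 in mu_{223}.

75113230117775 + 87354795830079*t + 65991735587427*t^2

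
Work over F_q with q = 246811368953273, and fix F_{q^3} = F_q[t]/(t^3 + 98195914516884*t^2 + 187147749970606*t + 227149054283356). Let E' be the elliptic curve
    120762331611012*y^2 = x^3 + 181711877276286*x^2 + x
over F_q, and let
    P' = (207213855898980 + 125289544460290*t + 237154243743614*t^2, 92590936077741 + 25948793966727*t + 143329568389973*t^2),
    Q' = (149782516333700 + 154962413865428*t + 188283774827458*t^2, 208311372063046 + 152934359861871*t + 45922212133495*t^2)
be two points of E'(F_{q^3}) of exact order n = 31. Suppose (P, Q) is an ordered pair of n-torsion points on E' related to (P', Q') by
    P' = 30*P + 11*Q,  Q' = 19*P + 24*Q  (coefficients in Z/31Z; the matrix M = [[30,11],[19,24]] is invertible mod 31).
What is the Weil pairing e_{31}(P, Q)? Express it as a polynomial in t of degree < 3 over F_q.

152240208405253 + 222231228626923*t + 204897345563842*t^2

Since e_{31}(P,P)=e_{31}(Q,Q)=1 and e_{31}(Q,P)=e_{31}(P,Q)^{-1}, expanding e_{31}(30*P + 11*Q,19*P + 24*Q) leaves e(P,Q)^det(M).
det(M) mod 31 = 15; its inverse in (Z/31)^* is 29 (check: 15*29 mod 31 = 1).
Undo Montgomery via alpha=3572748040100, beta=31239871528675: (a',b')=(210300703362980,71266214908292) over F_{246811368953273}.
n = 31 = (11111)_2 (5 bits, wt 5); accumulate f_{31,P'}(Q'+S)/f_{31,P'}(S) along the 4-step ladder.
e_{31}(P',Q') = 131034952367741 + 85517739215085*t + 84349885341630*t^2.
e_{31}(P,Q) = (131034952367741 + 85517739215085*t + 84349885341630*t^2)^{29} = 152240208405253 + 222231228626923*t + 204897345563842*t^2.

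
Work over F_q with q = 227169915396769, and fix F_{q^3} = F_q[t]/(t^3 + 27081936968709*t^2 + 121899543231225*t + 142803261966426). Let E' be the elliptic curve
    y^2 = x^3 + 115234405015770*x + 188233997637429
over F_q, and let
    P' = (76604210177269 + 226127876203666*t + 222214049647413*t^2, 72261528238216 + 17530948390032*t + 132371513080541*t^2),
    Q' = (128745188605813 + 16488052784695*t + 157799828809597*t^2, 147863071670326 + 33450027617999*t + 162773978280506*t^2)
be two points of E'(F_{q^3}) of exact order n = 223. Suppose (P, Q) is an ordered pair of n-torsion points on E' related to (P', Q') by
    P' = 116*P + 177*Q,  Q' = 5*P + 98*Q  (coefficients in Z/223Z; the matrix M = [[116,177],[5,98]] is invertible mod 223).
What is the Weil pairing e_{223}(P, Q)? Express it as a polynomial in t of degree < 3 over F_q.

Alternating bilinearity on E[223] (values in mu_{223} in F_{227169915396769^3}) gives e(P',Q') = e(P,Q)^det(M).
Inverting 2 mod 223: 112. Thus e_{223}(P,Q) = e(P',Q')^{112}.
Run Miller on y^2=x^3+115234405015770*x+188233997637429 over F_{227169915396769}: ladder 11011111 (8 bits); e = f_P(D_Q)/f_Q(D_P).
The quotient is 82830477932870 + 183030537151787*t + 14172490633089*t^2.
(82830477932870 + 183030537151787*t + 14172490633089*t^2)^{112} mod (227169915396769,f) = 170712962480340 + 178060997426876*t + 72414203154866*t^2.

170712962480340 + 178060997426876*t + 72414203154866*t^2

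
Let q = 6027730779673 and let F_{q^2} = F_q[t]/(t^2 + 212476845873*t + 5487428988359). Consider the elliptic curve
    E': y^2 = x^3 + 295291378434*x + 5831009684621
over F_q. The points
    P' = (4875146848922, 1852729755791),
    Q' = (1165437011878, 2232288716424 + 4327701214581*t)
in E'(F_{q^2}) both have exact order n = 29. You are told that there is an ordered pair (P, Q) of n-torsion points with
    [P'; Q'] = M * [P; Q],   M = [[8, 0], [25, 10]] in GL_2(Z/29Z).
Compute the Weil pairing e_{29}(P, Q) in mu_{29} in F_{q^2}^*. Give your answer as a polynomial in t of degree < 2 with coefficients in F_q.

1370687376842 + 4180133331898*t

The 29-Weil pairing on E[29] over F_{6027730779673} is alternating-bilinear: e_{29}(P',Q') = e_{29}(P,Q)^det(M).
det(M) mod 29 = 22; its inverse in (Z/29)^* is 4 (check: 22*4 mod 29 = 1).
n = 29 = (11101)_2 (5 bits, wt 4); accumulate f_{29,P'}(Q'+S)/f_{29,P'}(S) along the 4-step ladder.
e_{29}(P',Q') = 5979077004784 + 3640077954632*t.
(5979077004784 + 3640077954632*t)^{4} mod (6027730779673,f) = 1370687376842 + 4180133331898*t.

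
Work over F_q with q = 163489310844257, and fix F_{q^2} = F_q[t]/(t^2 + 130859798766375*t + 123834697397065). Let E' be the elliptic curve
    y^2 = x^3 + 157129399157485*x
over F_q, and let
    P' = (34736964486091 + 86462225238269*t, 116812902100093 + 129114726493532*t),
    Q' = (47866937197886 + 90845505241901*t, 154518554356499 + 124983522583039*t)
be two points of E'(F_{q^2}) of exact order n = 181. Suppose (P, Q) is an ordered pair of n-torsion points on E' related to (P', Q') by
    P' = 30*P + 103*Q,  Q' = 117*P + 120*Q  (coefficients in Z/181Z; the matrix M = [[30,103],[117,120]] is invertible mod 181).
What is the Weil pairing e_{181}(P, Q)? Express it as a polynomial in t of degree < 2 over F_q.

10919349716191 + 148146257072166*t

The 181-Weil pairing on E[181] over F_{163489310844257} is alternating-bilinear: e_{181}(P',Q') = e_{181}(P,Q)^det(M).
So e_{181}(P,Q) = e_{181}(P',Q')^{139}, since 56*139 = 1 mod 181.
n = 181 = (10110101)_2 (8 bits, wt 5); accumulate f_{181,P'}(Q'+S)/f_{181,P'}(S) along the 7-step ladder.
So e_{181}(P',Q') = 57252270586445 + 142159364859567*t.
Raise to 139: e(P,Q) = 10919349716191 + 148146257072166*t in mu_{181}.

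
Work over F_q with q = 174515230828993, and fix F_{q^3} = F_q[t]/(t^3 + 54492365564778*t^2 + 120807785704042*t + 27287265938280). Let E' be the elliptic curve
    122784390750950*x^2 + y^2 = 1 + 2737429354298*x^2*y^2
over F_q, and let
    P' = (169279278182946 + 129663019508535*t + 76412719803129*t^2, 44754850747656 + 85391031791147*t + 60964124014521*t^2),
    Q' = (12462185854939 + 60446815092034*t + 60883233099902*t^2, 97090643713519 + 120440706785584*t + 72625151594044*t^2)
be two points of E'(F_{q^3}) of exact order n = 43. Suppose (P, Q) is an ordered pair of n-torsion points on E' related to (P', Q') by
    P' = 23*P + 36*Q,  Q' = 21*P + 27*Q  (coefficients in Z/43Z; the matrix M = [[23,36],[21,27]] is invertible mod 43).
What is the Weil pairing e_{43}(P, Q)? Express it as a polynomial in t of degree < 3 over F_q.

Alternating bilinearity on E[43] (values in mu_{43} in F_{174515230828993^3}) gives e(P',Q') = e(P,Q)^det(M).
Hence e(P,Q) = e(P',Q')^{7} where 7 = 37^{-1} mod 43.
Edwards a_E,d_E -> Montgomery A=72196967269941,B=19872024827751 -> Weierstrass 12773149201084,114253964553529 via alpha=79092046960539,beta=30011740349163.
Double-and-add over 101011: 6-1 doublings, 4-1 additions; each step l_{T,T}/v_{2T} or l_{T,P'}/v at Q'+S for random S.
Miller gives e_{43}(P',Q') = 146639860807579 + 84299429058139*t + 50342741931947*t^2 in F_{174515230828993^3}.
e_{43}(P,Q) = (146639860807579 + 84299429058139*t + 50342741931947*t^2)^{7} = 166931572646241 + 168901833036274*t + 126700502860992*t^2.

166931572646241 + 168901833036274*t + 126700502860992*t^2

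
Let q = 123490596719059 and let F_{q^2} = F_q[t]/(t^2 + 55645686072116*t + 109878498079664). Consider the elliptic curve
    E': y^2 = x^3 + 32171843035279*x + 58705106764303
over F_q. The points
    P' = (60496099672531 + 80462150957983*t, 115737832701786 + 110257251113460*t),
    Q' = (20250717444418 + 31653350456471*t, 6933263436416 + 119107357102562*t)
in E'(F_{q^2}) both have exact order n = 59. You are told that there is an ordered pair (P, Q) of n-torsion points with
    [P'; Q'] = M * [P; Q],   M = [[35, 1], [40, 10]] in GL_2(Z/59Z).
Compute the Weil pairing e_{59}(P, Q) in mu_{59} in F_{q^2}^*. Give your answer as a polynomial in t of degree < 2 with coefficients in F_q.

4461278260726 + 109258027802224*t

Since e_{59}(P,P)=e_{59}(Q,Q)=1 and e_{59}(Q,P)=e_{59}(P,Q)^{-1}, expanding e_{59}(35*P + 1*Q,40*P + 10*Q) leaves e(P,Q)^det(M).
So e_{59}(P,Q) = e_{59}(P',Q')^{4}, since 15*4 = 1 mod 59.
6-bit Miller (111011) on E'/F_{123490596719059} with a'=32171843035279, b'=58705106764303: accumulate tangent/chord ratios at Q'+S and P'+S'.
Result: e(P',Q') = 51882701250783 + 99639175460140*t.
e_{59}(P,Q) = (51882701250783 + 99639175460140*t)^{4} = 4461278260726 + 109258027802224*t.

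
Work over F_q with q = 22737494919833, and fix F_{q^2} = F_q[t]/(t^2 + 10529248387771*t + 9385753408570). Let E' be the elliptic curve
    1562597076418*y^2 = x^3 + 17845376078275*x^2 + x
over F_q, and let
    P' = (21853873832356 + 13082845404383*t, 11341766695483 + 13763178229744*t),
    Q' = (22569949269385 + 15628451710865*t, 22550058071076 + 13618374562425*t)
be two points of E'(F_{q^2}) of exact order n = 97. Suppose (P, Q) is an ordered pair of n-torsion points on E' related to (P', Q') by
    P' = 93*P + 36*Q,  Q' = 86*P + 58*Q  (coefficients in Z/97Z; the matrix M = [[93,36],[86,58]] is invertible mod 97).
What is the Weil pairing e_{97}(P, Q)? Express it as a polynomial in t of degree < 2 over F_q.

The 97-Weil pairing on E[97] over F_{22737494919833} is alternating-bilinear: e_{97}(P',Q') = e_{97}(P,Q)^det(M).
det(M) mod 97 = 67; its inverse in (Z/97)^* is 42 (check: 67*42 mod 97 = 1).
Montgomery->Weierstrass: x_W = 4433526740838*x+7333367157819, y_W=4433526740838*y on F_{22737494919833}; lands on y^2=x^3+15194212105*x+10516996056879.
Run Miller on y^2=x^3+15194212105*x+10516996056879 over F_{22737494919833}: ladder 1100001 (7 bits); e = f_P(D_Q)/f_Q(D_P).
e_{97}(P',Q') = 17397833535660 + 8467529245680*t.
(17397833535660 + 8467529245680*t)^{42} mod (22737494919833,f) = 7564202931306 + 8054172291272*t.

7564202931306 + 8054172291272*t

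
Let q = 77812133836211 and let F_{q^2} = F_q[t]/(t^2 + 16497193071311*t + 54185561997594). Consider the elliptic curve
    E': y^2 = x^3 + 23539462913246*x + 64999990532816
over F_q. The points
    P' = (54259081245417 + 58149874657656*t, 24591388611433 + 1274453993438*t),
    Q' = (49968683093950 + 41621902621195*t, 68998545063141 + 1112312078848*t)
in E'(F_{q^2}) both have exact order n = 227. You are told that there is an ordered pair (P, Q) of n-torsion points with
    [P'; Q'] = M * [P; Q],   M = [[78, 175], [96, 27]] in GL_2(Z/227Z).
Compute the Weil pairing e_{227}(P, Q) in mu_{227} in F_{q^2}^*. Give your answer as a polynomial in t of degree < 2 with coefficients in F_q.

Under M = [[78,175],[96,27]] in GL_2(Z/227), e_{227}(P',Q') = e_{227}(P,Q)^(78*27-175*96 mod 227).
det M = 78*27 - 175*96 = -14694 = 61 (mod 227); 61^{-1} = 67 (mod 227).
Double-and-add over 11100011: 8-1 doublings, 5-1 additions; each step l_{T,T}/v_{2T} or l_{T,P'}/v at Q'+S for random S.
Result: e(P',Q') = 40598943503783 + 74928322522466*t.
Finally e_{227}(P,Q) = 58163930087657 + 19293613231327*t.

58163930087657 + 19293613231327*t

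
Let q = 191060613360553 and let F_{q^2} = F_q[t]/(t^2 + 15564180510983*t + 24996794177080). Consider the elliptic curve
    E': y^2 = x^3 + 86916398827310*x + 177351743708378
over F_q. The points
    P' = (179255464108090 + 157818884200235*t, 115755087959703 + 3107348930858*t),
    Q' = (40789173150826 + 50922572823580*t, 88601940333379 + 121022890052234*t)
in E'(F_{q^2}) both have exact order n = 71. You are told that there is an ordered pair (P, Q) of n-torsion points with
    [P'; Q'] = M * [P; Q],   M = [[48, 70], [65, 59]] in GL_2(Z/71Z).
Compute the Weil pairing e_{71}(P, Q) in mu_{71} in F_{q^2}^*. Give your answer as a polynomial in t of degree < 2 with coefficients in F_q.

Alternating bilinearity on E[71] (values in mu_{71} in F_{191060613360553^2}) gives e(P',Q') = e(P,Q)^det(M).
Hence e(P,Q) = e(P',Q')^{5} where 5 = 57^{-1} mod 71.
Miller loop for e_{71} over F_{191060613360553^2}: bits of 71 = 1000111; 6 double steps + 3 add steps, l/v at each.
Miller gives e_{71}(P',Q') = 173860281831608 + 109103079118207*t in F_{191060613360553^2}.
Finally e_{71}(P,Q) = 46262112742001 + 39410276281191*t.

46262112742001 + 39410276281191*t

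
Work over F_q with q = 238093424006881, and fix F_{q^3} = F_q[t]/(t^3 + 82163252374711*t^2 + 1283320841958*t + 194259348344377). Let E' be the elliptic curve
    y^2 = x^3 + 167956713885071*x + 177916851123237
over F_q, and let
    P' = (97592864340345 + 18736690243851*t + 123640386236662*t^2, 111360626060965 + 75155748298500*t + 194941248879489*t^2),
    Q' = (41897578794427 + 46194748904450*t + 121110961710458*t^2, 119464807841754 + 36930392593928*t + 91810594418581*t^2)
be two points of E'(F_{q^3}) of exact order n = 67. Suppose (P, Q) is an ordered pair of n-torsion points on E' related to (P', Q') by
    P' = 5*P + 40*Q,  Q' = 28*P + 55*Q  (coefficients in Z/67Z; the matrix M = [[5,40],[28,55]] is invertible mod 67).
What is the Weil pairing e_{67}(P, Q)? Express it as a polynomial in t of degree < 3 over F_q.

e_{67}(aP+bQ,cP+dQ) = e_{67}(P,Q)^(ad-bc); with (a,b,c,d)=(5,40,28,55) this gives the det-67 law.
Hence e(P,Q) = e(P',Q')^{49} where 49 = 26^{-1} mod 67.
Build f_{67,P'} and f_{67,Q'} via the 7-bit ladder of 67=1000011_2; evaluate at shifted divisors; quotient in F_{238093424006881^3}.
Miller gives e_{67}(P',Q') = 146069307643979 + 189680248642481*t + 119419840972033*t^2 in F_{238093424006881^3}.
Raise to 49: e(P,Q) = 175311796466085 + 230997175190190*t + 8180132928306*t^2 in mu_{67}.

175311796466085 + 230997175190190*t + 8180132928306*t^2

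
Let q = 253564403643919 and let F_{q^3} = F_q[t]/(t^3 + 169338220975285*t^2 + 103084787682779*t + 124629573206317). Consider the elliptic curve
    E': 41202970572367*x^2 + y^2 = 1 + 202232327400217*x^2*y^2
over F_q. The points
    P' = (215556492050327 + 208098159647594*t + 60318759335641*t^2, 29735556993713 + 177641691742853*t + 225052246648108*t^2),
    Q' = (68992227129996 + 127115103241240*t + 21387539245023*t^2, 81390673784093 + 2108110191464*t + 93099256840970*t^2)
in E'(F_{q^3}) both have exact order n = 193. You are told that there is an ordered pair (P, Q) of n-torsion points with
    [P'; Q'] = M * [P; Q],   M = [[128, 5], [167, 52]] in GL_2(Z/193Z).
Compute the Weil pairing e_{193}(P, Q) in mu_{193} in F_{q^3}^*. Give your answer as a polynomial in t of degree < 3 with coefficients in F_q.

131396495126864 + 105459883503832*t + 176454624270788*t^2

The 193-Weil pairing on E[193] over F_{253564403643919} is alternating-bilinear: e_{193}(P',Q') = e_{193}(P,Q)^det(M).
det(M) mod 193 = 31; its inverse in (Z/193)^* is 137 (check: 31*137 mod 193 = 1).
Edwards a_E,d_E -> Montgomery A=122312537750200,B=42154582259815 -> Weierstrass 56485945631509,107437363850596 via alpha=209615485424710,beta=86524862614997.
8-bit Miller (11000001) on E'/F_{253564403643919} with a'=56485945631509, b'=107437363850596: accumulate tangent/chord ratios at Q'+S and P'+S'.
Miller gives e_{193}(P',Q') = 213088392848337 + 217421058816663*t + 49394979227294*t^2 in F_{253564403643919^3}.
Finally e_{193}(P,Q) = 131396495126864 + 105459883503832*t + 176454624270788*t^2.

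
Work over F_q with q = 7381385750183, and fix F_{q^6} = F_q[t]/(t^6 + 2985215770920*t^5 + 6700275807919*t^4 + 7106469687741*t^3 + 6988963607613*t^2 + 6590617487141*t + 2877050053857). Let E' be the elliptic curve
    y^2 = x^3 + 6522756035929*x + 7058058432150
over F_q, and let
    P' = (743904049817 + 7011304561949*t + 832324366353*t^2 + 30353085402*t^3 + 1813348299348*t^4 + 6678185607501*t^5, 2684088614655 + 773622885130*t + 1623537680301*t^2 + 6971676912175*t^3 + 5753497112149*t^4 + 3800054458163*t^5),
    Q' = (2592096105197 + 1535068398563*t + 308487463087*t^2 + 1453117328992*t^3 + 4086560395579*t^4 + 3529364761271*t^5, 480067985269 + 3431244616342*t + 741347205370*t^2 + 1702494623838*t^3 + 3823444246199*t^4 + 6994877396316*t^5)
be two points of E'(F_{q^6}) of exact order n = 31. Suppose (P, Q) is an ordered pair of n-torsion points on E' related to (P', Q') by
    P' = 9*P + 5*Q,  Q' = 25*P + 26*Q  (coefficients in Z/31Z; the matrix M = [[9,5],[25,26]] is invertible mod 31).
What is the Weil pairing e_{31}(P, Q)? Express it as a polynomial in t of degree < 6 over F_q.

2513794394571 + 699870904652*t + 1906092616771*t^2 + 3253673353676*t^3 + 3919448864504*t^4 + 4763527057385*t^5

e_{31}(aP+bQ,cP+dQ) = e_{31}(P,Q)^(ad-bc); with (a,b,c,d)=(9,5,25,26) this gives the det-31 law.
Inverting 16 mod 31: 2. Thus e_{31}(P,Q) = e(P',Q')^{2}.
Build f_{31,P'} and f_{31,Q'} via the 5-bit ladder of 31=11111_2; evaluate at shifted divisors; quotient in F_{7381385750183^6}.
So e_{31}(P',Q') = 4220032966763 + 5731730037395*t + 131964493377*t^2 + 5383726816268*t^3 + 1520477743092*t^4 + 4707097125518*t^5.
Finally e_{31}(P,Q) = 2513794394571 + 699870904652*t + 1906092616771*t^2 + 3253673353676*t^3 + 3919448864504*t^4 + 4763527057385*t^5.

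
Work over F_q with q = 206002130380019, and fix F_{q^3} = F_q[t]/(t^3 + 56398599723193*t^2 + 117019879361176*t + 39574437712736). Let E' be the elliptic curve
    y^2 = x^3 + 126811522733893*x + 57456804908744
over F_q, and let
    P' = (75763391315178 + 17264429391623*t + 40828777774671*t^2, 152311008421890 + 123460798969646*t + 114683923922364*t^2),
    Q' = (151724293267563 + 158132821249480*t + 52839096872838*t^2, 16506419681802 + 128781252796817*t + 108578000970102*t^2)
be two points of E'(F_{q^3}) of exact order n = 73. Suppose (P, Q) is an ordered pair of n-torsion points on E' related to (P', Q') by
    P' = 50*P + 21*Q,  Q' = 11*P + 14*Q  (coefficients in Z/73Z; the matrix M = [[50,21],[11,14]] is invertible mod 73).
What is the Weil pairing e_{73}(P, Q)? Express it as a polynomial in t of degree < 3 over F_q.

e_{73} is bilinear + alternating on E[73], so e_{73}(50*P + 21*Q, 11*P + 14*Q) = e_{73}(P,Q)^(50*14-21*11).
So e_{73}(P,Q) = e_{73}(P',Q')^{33}, since 31*33 = 1 mod 73.
Build f_{73,P'} and f_{73,Q'} via the 7-bit ladder of 73=1001001_2; evaluate at shifted divisors; quotient in F_{206002130380019^3}.
Result: e(P',Q') = 67730928207064 + 104654804364413*t + 44515445842748*t^2.
Thus e_{73}(P,Q) = 97417819005393 + 22966808507480*t + 52901658171846*t^2.

97417819005393 + 22966808507480*t + 52901658171846*t^2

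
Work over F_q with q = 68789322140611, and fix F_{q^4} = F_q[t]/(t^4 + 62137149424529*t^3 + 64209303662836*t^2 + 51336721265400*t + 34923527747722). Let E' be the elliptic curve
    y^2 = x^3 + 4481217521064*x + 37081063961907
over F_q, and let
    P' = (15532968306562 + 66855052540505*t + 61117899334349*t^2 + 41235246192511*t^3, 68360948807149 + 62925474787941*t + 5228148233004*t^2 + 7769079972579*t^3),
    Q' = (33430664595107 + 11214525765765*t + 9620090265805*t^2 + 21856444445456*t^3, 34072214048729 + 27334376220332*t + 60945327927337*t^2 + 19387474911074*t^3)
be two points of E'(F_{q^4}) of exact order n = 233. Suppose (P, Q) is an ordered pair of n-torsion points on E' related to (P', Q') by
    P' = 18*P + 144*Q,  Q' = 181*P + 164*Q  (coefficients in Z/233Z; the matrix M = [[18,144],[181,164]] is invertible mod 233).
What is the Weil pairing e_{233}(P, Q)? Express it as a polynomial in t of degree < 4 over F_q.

Under M = [[18,144],[181,164]] in GL_2(Z/233), e_{233}(P',Q') = e_{233}(P,Q)^(18*164-144*181 mod 233).
Hence e(P,Q) = e(P',Q')^{88} where 88 = 188^{-1} mod 233.
Double-and-add over 11101001: 8-1 doublings, 5-1 additions; each step l_{T,T}/v_{2T} or l_{T,P'}/v at Q'+S for random S.
So e_{233}(P',Q') = 6940515024235 + 54718629750876*t + 63792902919171*t^2 + 43662558994607*t^3.
Thus e_{233}(P,Q) = 12539253643821 + 48815913848841*t + 51417209394616*t^2 + 21298746292930*t^3.

12539253643821 + 48815913848841*t + 51417209394616*t^2 + 21298746292930*t^3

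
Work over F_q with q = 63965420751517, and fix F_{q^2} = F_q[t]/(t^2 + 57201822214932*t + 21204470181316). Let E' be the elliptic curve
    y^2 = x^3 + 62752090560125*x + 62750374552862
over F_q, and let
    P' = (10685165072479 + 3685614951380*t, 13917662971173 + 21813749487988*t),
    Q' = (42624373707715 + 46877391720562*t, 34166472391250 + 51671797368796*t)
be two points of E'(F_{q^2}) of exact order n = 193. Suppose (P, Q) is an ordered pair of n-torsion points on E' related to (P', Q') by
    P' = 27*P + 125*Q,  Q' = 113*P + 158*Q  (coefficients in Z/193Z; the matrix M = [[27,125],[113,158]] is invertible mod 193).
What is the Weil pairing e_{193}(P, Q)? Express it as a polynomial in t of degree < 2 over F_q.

9681061919741 + 43471766917565*t

Under M = [[27,125],[113,158]] in GL_2(Z/193), e_{193}(P',Q') = e_{193}(P,Q)^(27*158-125*113 mod 193).
Hence e(P,Q) = e(P',Q')^{12} where 12 = 177^{-1} mod 193.
Run Miller on y^2=x^3+62752090560125*x+62750374552862 over F_{63965420751517}: ladder 11000001 (8 bits); e = f_P(D_Q)/f_Q(D_P).
Miller gives e_{193}(P',Q') = 46996772355133 + 16735489012137*t in F_{63965420751517^2}.
Hence e(P,Q) = 9681061919741 + 43471766917565*t in F_{63965420751517^2}^*.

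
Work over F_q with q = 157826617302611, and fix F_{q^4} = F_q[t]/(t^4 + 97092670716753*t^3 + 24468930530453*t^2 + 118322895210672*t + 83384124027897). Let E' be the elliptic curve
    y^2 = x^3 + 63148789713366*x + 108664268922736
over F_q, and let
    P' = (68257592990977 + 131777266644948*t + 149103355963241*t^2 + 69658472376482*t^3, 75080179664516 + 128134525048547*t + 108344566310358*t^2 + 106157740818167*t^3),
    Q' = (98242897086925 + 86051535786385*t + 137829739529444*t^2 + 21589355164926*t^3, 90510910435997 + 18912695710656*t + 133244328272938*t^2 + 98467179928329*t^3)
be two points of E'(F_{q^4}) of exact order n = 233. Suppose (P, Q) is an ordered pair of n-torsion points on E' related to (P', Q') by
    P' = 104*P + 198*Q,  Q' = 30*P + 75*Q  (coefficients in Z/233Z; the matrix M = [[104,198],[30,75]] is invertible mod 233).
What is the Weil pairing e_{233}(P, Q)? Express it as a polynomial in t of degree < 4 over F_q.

Alternating bilinearity on E[233] (values in mu_{233} in F_{157826617302611^4}) gives e(P',Q') = e(P,Q)^det(M).
det M = 104*75 - 198*30 = 1860 = 229 (mod 233); 229^{-1} = 58 (mod 233).
Miller loop for e_{233} over F_{157826617302611^4}: bits of 233 = 11101001; 7 double steps + 4 add steps, l/v at each.
Miller gives e_{233}(P',Q') = 108084827638330 + 89239728557395*t + 19748288125125*t^2 + 134839117387961*t^3 in F_{157826617302611^4}.
Finally e_{233}(P,Q) = 134228824926767 + 37561309781389*t + 47145163746460*t^2 + 2216989901158*t^3.

134228824926767 + 37561309781389*t + 47145163746460*t^2 + 2216989901158*t^3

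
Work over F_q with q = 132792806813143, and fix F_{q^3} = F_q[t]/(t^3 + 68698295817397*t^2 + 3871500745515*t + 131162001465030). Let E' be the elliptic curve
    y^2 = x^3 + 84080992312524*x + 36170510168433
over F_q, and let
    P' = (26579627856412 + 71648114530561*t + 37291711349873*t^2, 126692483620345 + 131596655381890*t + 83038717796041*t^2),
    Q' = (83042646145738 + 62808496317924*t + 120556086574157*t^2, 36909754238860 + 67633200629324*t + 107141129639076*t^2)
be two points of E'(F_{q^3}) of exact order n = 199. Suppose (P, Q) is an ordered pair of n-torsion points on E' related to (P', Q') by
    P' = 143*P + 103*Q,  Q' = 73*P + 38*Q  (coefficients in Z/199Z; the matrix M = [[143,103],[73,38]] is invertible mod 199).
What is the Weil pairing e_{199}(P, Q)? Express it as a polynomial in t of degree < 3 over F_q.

Since e_{199}(P,P)=e_{199}(Q,Q)=1 and e_{199}(Q,P)=e_{199}(P,Q)^{-1}, expanding e_{199}(143*P + 103*Q,73*P + 38*Q) leaves e(P,Q)^det(M).
So e_{199}(P,Q) = e_{199}(P',Q')^{155}, since 104*155 = 1 mod 199.
Run Miller on y^2=x^3+84080992312524*x+36170510168433 over F_{132792806813143}: ladder 11000111 (8 bits); e = f_P(D_Q)/f_Q(D_P).
Result: e(P',Q') = 41989646709899 + 124463277374590*t + 12733047075466*t^2.
Raise to 155: e(P,Q) = 48744307957422 + 30947489449916*t + 67859613326490*t^2 in mu_{199}.

48744307957422 + 30947489449916*t + 67859613326490*t^2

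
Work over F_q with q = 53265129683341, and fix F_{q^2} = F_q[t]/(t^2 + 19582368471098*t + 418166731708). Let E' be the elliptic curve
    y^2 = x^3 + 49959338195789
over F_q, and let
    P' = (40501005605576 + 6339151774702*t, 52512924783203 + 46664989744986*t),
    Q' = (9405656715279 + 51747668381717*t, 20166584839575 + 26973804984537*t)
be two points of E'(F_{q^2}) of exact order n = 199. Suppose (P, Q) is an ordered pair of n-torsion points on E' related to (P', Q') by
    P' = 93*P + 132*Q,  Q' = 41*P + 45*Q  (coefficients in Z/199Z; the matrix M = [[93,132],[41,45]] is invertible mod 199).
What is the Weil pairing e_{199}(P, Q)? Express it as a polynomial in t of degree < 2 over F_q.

Since e_{199}(P,P)=e_{199}(Q,Q)=1 and e_{199}(Q,P)=e_{199}(P,Q)^{-1}, expanding e_{199}(93*P + 132*Q,41*P + 45*Q) leaves e(P,Q)^det(M).
Hence e(P,Q) = e(P',Q')^{6} where 6 = 166^{-1} mod 199.
n = 199 = (11000111)_2 (8 bits, wt 5); accumulate f_{199,P'}(Q'+S)/f_{199,P'}(S) along the 7-step ladder.
e_{199}(P',Q') = 34247056425057 + 44323836805653*t.
Hence e(P,Q) = 392329673698 + 42466744296946*t in F_{53265129683341^2}^*.

392329673698 + 42466744296946*t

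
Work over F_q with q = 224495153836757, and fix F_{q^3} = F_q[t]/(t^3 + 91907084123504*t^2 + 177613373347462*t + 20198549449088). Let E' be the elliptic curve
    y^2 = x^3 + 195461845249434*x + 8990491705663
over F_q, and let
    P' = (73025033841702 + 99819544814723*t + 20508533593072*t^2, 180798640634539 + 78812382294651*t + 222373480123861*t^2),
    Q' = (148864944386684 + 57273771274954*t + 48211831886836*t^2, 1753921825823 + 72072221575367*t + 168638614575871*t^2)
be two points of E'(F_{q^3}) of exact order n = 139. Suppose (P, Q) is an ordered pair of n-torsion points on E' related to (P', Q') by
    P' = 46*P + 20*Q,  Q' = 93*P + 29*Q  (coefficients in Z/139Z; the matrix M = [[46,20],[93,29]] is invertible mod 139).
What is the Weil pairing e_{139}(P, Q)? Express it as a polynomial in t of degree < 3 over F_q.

219217576759456 + 182643261449386*t + 213110366037833*t^2

e_{139} is bilinear + alternating on E[139], so e_{139}(46*P + 20*Q, 93*P + 29*Q) = e_{139}(P,Q)^(46*29-20*93).
det(M) mod 139 = 30; its inverse in (Z/139)^* is 51 (check: 30*51 mod 139 = 1).
Run Miller on y^2=x^3+195461845249434*x+8990491705663 over F_{224495153836757}: ladder 10001011 (8 bits); e = f_P(D_Q)/f_Q(D_P).
f_P(D_Q)/f_Q(D_P) = 111086402519879 + 216646677593514*t + 41935220177347*t^2.
Hence e(P,Q) = 219217576759456 + 182643261449386*t + 213110366037833*t^2 in F_{224495153836757^3}^*.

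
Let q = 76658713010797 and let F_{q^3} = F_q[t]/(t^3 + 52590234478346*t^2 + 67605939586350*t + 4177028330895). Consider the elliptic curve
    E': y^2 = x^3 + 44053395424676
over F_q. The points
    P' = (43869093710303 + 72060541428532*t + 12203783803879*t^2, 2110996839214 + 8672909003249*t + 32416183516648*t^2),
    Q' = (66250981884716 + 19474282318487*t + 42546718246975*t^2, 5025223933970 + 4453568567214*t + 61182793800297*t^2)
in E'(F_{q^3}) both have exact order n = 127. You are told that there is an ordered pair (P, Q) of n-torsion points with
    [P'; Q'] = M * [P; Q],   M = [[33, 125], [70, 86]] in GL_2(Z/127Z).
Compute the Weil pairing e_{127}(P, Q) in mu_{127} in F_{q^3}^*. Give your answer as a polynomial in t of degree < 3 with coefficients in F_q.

30171199027559 + 56594005366461*t + 15875163204113*t^2

The 127-Weil pairing on E[127] over F_{76658713010797} is alternating-bilinear: e_{127}(P',Q') = e_{127}(P,Q)^det(M).
det(M) mod 127 = 57; its inverse in (Z/127)^* is 78 (check: 57*78 mod 127 = 1).
Double-and-add over 1111111: 7-1 doublings, 7-1 additions; each step l_{T,T}/v_{2T} or l_{T,P'}/v at Q'+S for random S.
Result: e(P',Q') = 31599157117500 + 13784538669362*t + 73500744506098*t^2.
Finally e_{127}(P,Q) = 30171199027559 + 56594005366461*t + 15875163204113*t^2.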